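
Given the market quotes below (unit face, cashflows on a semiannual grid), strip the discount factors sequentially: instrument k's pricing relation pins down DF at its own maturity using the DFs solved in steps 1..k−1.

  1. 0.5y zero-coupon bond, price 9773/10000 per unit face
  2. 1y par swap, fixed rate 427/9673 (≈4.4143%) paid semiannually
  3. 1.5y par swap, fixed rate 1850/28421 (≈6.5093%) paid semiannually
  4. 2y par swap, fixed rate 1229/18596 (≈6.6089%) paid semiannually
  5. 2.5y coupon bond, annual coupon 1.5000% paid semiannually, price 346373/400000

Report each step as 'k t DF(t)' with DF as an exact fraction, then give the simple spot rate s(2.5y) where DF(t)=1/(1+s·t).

step 1 [0.5y] zero: DF = P = 9773/10000 ≈ 0.977300
step 2 [1y] swap r/2=427/19346: DF=(1 − 427/19346·(0.977300))/(1+427/19346) = 9573/10000 ≈ 0.957300
step 3 [1.5y] swap r/2=925/28421: DF=(1 − 925/28421·(0.977300+0.957300))/(1+925/28421) = 363/400 ≈ 0.907500
step 4 [2y] swap r/2=1229/37192: DF=(1 − 1229/37192·(0.977300+0.957300+0.907500))/(1+1229/37192) = 8771/10000 ≈ 0.877100
step 5 [2.5y] bond c/2=3/400: DF=(346373/400000 − 3/400·(0.977300+0.957300+0.907500+0.877100))/(1+3/400) = 4159/5000 ≈ 0.831800

1 1/2 9773/10000
2 1 9573/10000
3 3/2 363/400
4 2 8771/10000
5 5/2 4159/5000
s(2.5y) = (1/(4159/5000) − 1)/(5/2) = 1682/20795 ≈ 8.0885%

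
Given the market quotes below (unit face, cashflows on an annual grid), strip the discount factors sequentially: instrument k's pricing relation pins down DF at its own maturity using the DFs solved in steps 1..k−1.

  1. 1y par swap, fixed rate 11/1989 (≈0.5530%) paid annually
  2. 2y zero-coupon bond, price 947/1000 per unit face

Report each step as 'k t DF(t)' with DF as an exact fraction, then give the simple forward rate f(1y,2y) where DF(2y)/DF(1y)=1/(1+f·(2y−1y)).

1 1 1989/2000
2 2 947/1000
f(1y,2y) = ((1989/2000)/(947/1000) − 1)/(1) = 95/1894 ≈ 5.0158%

step 1 [1y] swap r/1=11/1989: DF=(1 − 11/1989·(0))/(1+11/1989) = 1989/2000 ≈ 0.994500
step 2 [2y] zero: DF = P = 947/1000 ≈ 0.947000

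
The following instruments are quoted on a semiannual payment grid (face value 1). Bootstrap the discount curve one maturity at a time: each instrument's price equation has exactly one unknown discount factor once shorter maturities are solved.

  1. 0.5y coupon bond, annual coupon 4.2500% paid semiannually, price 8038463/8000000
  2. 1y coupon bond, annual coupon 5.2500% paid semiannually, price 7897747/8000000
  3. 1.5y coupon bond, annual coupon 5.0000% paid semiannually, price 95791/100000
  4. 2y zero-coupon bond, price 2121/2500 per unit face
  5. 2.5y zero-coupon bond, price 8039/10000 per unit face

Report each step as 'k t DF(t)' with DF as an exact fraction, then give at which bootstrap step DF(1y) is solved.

step 1 [0.5y] bond c/2=17/800: DF=(8038463/8000000 − 17/800·(0))/(1+17/800) = 9839/10000 ≈ 0.983900
step 2 [1y] bond c/2=21/800: DF=(7897747/8000000 − 21/800·(0.983900))/(1+21/800) = 1171/1250 ≈ 0.936800
step 3 [1.5y] bond c/2=1/40: DF=(95791/100000 − 1/40·(0.983900+0.936800))/(1+1/40) = 8877/10000 ≈ 0.887700
step 4 [2y] zero: DF = P = 2121/2500 ≈ 0.848400
step 5 [2.5y] zero: DF = P = 8039/10000 ≈ 0.803900

1 1/2 9839/10000
2 1 1171/1250
3 3/2 8877/10000
4 2 2121/2500
5 5/2 8039/10000
DF(1y) is solved at step 2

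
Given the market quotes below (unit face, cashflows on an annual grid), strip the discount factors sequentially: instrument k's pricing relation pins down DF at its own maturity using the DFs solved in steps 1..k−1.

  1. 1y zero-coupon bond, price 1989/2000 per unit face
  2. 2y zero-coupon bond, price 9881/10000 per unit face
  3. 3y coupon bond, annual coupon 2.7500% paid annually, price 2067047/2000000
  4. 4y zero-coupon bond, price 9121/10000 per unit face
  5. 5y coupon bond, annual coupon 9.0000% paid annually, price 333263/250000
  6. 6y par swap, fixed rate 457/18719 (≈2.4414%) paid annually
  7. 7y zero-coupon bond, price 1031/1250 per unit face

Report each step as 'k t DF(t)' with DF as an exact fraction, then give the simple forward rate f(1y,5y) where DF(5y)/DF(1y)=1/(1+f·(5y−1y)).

step 1 [1y] zero: DF = P = 1989/2000 ≈ 0.994500
step 2 [2y] zero: DF = P = 9881/10000 ≈ 0.988100
step 3 [3y] bond c/1=11/400: DF=(2067047/2000000 − 11/400·(0.994500+0.988100))/(1+11/400) = 1191/1250 ≈ 0.952800
step 4 [4y] zero: DF = P = 9121/10000 ≈ 0.912100
step 5 [5y] bond c/1=9/100: DF=(333263/250000 − 9/100·(0.994500+0.988100+0.952800+0.912100))/(1+9/100) = 9053/10000 ≈ 0.905300
step 6 [6y] swap r/1=457/18719: DF=(1 − 457/18719·(0.994500+0.988100+0.952800+0.912100+0.905300))/(1+457/18719) = 8629/10000 ≈ 0.862900
step 7 [7y] zero: DF = P = 1031/1250 ≈ 0.824800

1 1 1989/2000
2 2 9881/10000
3 3 1191/1250
4 4 9121/10000
5 5 9053/10000
6 6 8629/10000
7 7 1031/1250
f(1y,5y) = ((1989/2000)/(9053/10000) − 1)/(4) = 223/9053 ≈ 2.4633%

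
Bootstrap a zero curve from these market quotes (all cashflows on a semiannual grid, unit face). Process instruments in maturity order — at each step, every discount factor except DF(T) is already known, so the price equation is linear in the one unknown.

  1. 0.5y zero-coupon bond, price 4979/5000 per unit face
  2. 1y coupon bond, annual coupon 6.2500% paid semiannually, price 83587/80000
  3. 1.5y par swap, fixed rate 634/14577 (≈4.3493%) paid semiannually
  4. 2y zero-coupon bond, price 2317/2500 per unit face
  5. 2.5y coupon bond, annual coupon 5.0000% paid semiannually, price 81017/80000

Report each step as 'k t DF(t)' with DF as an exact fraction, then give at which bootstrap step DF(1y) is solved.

1 1/2 4979/5000
2 1 983/1000
3 3/2 4683/5000
4 2 2317/2500
5 5/2 8943/10000
DF(1y) is solved at step 2

step 1 [0.5y] zero: DF = P = 4979/5000 ≈ 0.995800
step 2 [1y] bond c/2=1/32: DF=(83587/80000 − 1/32·(0.995800))/(1+1/32) = 983/1000 ≈ 0.983000
step 3 [1.5y] swap r/2=317/14577: DF=(1 − 317/14577·(0.995800+0.983000))/(1+317/14577) = 4683/5000 ≈ 0.936600
step 4 [2y] zero: DF = P = 2317/2500 ≈ 0.926800
step 5 [2.5y] bond c/2=1/40: DF=(81017/80000 − 1/40·(0.995800+0.983000+0.936600+0.926800))/(1+1/40) = 8943/10000 ≈ 0.894300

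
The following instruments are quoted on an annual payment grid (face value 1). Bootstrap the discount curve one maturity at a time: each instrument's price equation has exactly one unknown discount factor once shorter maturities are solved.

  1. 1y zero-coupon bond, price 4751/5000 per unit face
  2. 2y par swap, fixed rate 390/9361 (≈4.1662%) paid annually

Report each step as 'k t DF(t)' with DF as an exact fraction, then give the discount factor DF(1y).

step 1 [1y] zero: DF = P = 4751/5000 ≈ 0.950200
step 2 [2y] swap r/1=390/9361: DF=(1 − 390/9361·(0.950200))/(1+390/9361) = 461/500 ≈ 0.922000

1 1 4751/5000
2 2 461/500
DF(1y) = 4751/5000 ≈ 0.950200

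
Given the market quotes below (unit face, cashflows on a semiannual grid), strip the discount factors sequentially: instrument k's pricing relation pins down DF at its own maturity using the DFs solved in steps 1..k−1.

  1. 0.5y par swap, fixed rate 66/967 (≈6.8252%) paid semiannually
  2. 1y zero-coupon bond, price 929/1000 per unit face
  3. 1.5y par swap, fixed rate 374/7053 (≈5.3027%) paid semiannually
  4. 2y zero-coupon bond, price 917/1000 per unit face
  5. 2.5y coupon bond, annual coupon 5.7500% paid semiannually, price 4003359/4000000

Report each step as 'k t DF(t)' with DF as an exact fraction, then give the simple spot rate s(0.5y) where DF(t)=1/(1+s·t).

step 1 [0.5y] swap r/2=33/967: DF=(1 − 33/967·(0))/(1+33/967) = 967/1000 ≈ 0.967000
step 2 [1y] zero: DF = P = 929/1000 ≈ 0.929000
step 3 [1.5y] swap r/2=187/7053: DF=(1 − 187/7053·(0.967000+0.929000))/(1+187/7053) = 2313/2500 ≈ 0.925200
step 4 [2y] zero: DF = P = 917/1000 ≈ 0.917000
step 5 [2.5y] bond c/2=23/800: DF=(4003359/4000000 − 23/800·(0.967000+0.929000+0.925200+0.917000))/(1+23/800) = 2171/2500 ≈ 0.868400

1 1/2 967/1000
2 1 929/1000
3 3/2 2313/2500
4 2 917/1000
5 5/2 2171/2500
s(0.5y) = (1/(967/1000) − 1)/(1/2) = 66/967 ≈ 6.8252%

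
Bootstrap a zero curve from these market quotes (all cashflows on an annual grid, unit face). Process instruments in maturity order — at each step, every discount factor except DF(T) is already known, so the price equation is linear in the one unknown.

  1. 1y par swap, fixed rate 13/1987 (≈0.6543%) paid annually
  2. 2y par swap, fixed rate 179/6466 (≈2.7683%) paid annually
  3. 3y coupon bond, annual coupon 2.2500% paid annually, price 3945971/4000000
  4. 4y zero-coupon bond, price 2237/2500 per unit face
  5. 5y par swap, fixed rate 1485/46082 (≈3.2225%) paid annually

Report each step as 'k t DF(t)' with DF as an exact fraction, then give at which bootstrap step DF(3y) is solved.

1 1 1987/2000
2 2 9463/10000
3 3 9221/10000
4 4 2237/2500
5 5 1703/2000
DF(3y) is solved at step 3

step 1 [1y] swap r/1=13/1987: DF=(1 − 13/1987·(0))/(1+13/1987) = 1987/2000 ≈ 0.993500
step 2 [2y] swap r/1=179/6466: DF=(1 − 179/6466·(0.993500))/(1+179/6466) = 9463/10000 ≈ 0.946300
step 3 [3y] bond c/1=9/400: DF=(3945971/4000000 − 9/400·(0.993500+0.946300))/(1+9/400) = 9221/10000 ≈ 0.922100
step 4 [4y] zero: DF = P = 2237/2500 ≈ 0.894800
step 5 [5y] swap r/1=1485/46082: DF=(1 − 1485/46082·(0.993500+0.946300+0.922100+0.894800))/(1+1485/46082) = 1703/2000 ≈ 0.851500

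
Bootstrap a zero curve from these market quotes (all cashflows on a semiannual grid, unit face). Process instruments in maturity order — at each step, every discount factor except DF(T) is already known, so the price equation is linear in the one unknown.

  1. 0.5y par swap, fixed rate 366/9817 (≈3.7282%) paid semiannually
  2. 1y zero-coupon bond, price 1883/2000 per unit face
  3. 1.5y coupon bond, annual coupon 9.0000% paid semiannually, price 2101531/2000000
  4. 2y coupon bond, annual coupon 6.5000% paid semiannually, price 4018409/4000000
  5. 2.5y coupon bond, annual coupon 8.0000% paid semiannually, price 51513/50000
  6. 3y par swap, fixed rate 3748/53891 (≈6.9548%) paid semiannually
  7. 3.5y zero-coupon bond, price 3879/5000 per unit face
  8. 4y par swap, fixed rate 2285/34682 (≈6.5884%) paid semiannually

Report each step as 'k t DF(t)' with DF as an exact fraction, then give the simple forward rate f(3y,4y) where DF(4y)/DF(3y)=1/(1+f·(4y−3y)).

step 1 [0.5y] swap r/2=183/9817: DF=(1 − 183/9817·(0))/(1+183/9817) = 9817/10000 ≈ 0.981700
step 2 [1y] zero: DF = P = 1883/2000 ≈ 0.941500
step 3 [1.5y] bond c/2=9/200: DF=(2101531/2000000 − 9/200·(0.981700+0.941500))/(1+9/200) = 9227/10000 ≈ 0.922700
step 4 [2y] bond c/2=13/400: DF=(4018409/4000000 − 13/400·(0.981700+0.941500+0.922700))/(1+13/400) = 4417/5000 ≈ 0.883400
step 5 [2.5y] bond c/2=1/25: DF=(51513/50000 − 1/25·(0.981700+0.941500+0.922700+0.883400))/(1+1/25) = 1059/1250 ≈ 0.847200
step 6 [3y] swap r/2=1874/53891: DF=(1 − 1874/53891·(0.981700+0.941500+0.922700+0.883400+0.847200))/(1+1874/53891) = 4063/5000 ≈ 0.812600
step 7 [3.5y] zero: DF = P = 3879/5000 ≈ 0.775800
step 8 [4y] swap r/2=2285/69364: DF=(1 − 2285/69364·(0.981700+0.941500+0.922700+0.883400+0.847200+0.812600+0.775800))/(1+2285/69364) = 1543/2000 ≈ 0.771500

1 1/2 9817/10000
2 1 1883/2000
3 3/2 9227/10000
4 2 4417/5000
5 5/2 1059/1250
6 3 4063/5000
7 7/2 3879/5000
8 4 1543/2000
f(3y,4y) = ((4063/5000)/(1543/2000) − 1)/(1) = 411/7715 ≈ 5.3273%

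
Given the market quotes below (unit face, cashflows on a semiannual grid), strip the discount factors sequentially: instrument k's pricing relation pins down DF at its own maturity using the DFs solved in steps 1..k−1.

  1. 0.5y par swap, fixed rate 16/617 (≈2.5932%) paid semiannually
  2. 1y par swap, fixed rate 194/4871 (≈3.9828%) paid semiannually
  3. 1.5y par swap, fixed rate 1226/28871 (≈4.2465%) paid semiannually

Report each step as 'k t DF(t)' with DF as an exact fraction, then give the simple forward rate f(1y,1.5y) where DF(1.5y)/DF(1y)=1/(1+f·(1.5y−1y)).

step 1 [0.5y] swap r/2=8/617: DF=(1 − 8/617·(0))/(1+8/617) = 617/625 ≈ 0.987200
step 2 [1y] swap r/2=97/4871: DF=(1 − 97/4871·(0.987200))/(1+97/4871) = 2403/2500 ≈ 0.961200
step 3 [1.5y] swap r/2=613/28871: DF=(1 − 613/28871·(0.987200+0.961200))/(1+613/28871) = 9387/10000 ≈ 0.938700

1 1/2 617/625
2 1 2403/2500
3 3/2 9387/10000
f(1y,1.5y) = ((2403/2500)/(9387/10000) − 1)/(1/2) = 50/1043 ≈ 4.7939%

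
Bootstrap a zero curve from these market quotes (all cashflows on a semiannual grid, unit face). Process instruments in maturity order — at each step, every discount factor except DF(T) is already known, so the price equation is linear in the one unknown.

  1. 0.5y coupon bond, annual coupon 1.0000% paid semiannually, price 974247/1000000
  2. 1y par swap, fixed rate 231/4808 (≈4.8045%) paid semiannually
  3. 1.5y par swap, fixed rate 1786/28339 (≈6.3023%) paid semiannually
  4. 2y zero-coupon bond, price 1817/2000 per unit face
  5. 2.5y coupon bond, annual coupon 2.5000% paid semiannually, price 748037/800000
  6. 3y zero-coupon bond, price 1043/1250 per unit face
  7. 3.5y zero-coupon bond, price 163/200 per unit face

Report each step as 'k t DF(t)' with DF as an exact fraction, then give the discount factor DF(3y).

step 1 [0.5y] bond c/2=1/200: DF=(974247/1000000 − 1/200·(0))/(1+1/200) = 4847/5000 ≈ 0.969400
step 2 [1y] swap r/2=231/9616: DF=(1 − 231/9616·(0.969400))/(1+231/9616) = 4769/5000 ≈ 0.953800
step 3 [1.5y] swap r/2=893/28339: DF=(1 − 893/28339·(0.969400+0.953800))/(1+893/28339) = 9107/10000 ≈ 0.910700
step 4 [2y] zero: DF = P = 1817/2000 ≈ 0.908500
step 5 [2.5y] bond c/2=1/80: DF=(748037/800000 − 1/80·(0.969400+0.953800+0.910700+0.908500))/(1+1/80) = 8773/10000 ≈ 0.877300
step 6 [3y] zero: DF = P = 1043/1250 ≈ 0.834400
step 7 [3.5y] zero: DF = P = 163/200 ≈ 0.815000

1 1/2 4847/5000
2 1 4769/5000
3 3/2 9107/10000
4 2 1817/2000
5 5/2 8773/10000
6 3 1043/1250
7 7/2 163/200
DF(3y) = 1043/1250 ≈ 0.834400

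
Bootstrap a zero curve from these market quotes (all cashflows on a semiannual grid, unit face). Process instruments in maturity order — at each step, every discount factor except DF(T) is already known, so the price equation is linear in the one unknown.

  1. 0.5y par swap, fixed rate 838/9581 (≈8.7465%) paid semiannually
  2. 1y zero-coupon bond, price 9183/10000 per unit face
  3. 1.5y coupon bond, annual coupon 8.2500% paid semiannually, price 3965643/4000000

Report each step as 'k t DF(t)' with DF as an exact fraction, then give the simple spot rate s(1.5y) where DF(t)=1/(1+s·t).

1 1/2 9581/10000
2 1 9183/10000
3 3/2 4389/5000
s(1.5y) = (1/(4389/5000) − 1)/(3/2) = 1222/13167 ≈ 9.2808%

step 1 [0.5y] swap r/2=419/9581: DF=(1 − 419/9581·(0))/(1+419/9581) = 9581/10000 ≈ 0.958100
step 2 [1y] zero: DF = P = 9183/10000 ≈ 0.918300
step 3 [1.5y] bond c/2=33/800: DF=(3965643/4000000 − 33/800·(0.958100+0.918300))/(1+33/800) = 4389/5000 ≈ 0.877800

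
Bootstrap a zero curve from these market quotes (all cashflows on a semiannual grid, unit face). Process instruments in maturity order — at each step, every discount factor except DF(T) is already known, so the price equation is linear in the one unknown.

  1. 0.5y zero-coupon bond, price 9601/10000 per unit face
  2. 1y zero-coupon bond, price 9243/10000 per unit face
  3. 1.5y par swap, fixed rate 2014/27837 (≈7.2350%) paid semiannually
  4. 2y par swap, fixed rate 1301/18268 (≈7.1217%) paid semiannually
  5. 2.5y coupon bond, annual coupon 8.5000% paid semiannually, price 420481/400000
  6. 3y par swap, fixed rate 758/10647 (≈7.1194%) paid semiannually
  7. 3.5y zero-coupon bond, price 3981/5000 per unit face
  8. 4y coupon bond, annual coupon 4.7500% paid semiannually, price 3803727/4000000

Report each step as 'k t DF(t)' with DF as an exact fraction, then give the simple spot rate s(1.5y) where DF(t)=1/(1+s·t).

step 1 [0.5y] zero: DF = P = 9601/10000 ≈ 0.960100
step 2 [1y] zero: DF = P = 9243/10000 ≈ 0.924300
step 3 [1.5y] swap r/2=1007/27837: DF=(1 − 1007/27837·(0.960100+0.924300))/(1+1007/27837) = 8993/10000 ≈ 0.899300
step 4 [2y] swap r/2=1301/36536: DF=(1 − 1301/36536·(0.960100+0.924300+0.899300))/(1+1301/36536) = 8699/10000 ≈ 0.869900
step 5 [2.5y] bond c/2=17/400: DF=(420481/400000 − 17/400·(0.960100+0.924300+0.899300+0.869900))/(1+17/400) = 4297/5000 ≈ 0.859400
step 6 [3y] swap r/2=379/10647: DF=(1 − 379/10647·(0.960100+0.924300+0.899300+0.869900+0.859400))/(1+379/10647) = 1621/2000 ≈ 0.810500
step 7 [3.5y] zero: DF = P = 3981/5000 ≈ 0.796200
step 8 [4y] bond c/2=19/800: DF=(3803727/4000000 − 19/800·(0.960100+0.924300+0.899300+0.869900+0.859400+0.810500+0.796200))/(1+19/800) = 7869/10000 ≈ 0.786900

1 1/2 9601/10000
2 1 9243/10000
3 3/2 8993/10000
4 2 8699/10000
5 5/2 4297/5000
6 3 1621/2000
7 7/2 3981/5000
8 4 7869/10000
s(1.5y) = (1/(8993/10000) − 1)/(3/2) = 2014/26979 ≈ 7.4651%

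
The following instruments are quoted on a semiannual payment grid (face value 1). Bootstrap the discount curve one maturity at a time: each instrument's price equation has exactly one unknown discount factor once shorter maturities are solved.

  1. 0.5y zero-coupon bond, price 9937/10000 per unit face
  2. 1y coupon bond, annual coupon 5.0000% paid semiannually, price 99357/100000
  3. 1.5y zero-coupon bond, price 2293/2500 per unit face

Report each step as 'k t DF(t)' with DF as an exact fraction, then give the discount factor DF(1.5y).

1 1/2 9937/10000
2 1 9451/10000
3 3/2 2293/2500
DF(1.5y) = 2293/2500 ≈ 0.917200

step 1 [0.5y] zero: DF = P = 9937/10000 ≈ 0.993700
step 2 [1y] bond c/2=1/40: DF=(99357/100000 − 1/40·(0.993700))/(1+1/40) = 9451/10000 ≈ 0.945100
step 3 [1.5y] zero: DF = P = 2293/2500 ≈ 0.917200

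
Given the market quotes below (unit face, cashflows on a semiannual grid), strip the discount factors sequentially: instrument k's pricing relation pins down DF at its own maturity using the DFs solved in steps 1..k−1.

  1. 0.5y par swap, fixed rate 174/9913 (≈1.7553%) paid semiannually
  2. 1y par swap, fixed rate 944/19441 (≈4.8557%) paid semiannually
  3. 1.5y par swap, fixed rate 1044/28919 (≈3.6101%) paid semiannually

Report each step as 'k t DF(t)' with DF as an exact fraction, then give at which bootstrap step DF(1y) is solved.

step 1 [0.5y] swap r/2=87/9913: DF=(1 − 87/9913·(0))/(1+87/9913) = 9913/10000 ≈ 0.991300
step 2 [1y] swap r/2=472/19441: DF=(1 − 472/19441·(0.991300))/(1+472/19441) = 1191/1250 ≈ 0.952800
step 3 [1.5y] swap r/2=522/28919: DF=(1 − 522/28919·(0.991300+0.952800))/(1+522/28919) = 4739/5000 ≈ 0.947800

1 1/2 9913/10000
2 1 1191/1250
3 3/2 4739/5000
DF(1y) is solved at step 2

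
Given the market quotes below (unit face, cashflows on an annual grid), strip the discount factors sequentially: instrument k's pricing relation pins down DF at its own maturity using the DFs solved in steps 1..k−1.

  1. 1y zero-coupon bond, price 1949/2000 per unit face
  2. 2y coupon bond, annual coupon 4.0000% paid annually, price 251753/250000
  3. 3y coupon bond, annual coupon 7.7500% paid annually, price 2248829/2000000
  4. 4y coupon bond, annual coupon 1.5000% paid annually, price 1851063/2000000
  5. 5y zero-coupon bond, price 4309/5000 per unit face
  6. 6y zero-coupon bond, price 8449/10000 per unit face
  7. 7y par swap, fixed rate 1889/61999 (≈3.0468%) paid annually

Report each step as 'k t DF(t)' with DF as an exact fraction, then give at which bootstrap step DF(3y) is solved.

1 1 1949/2000
2 2 2327/2500
3 3 1813/2000
4 4 8703/10000
5 5 4309/5000
6 6 8449/10000
7 7 8111/10000
DF(3y) is solved at step 3

step 1 [1y] zero: DF = P = 1949/2000 ≈ 0.974500
step 2 [2y] bond c/1=1/25: DF=(251753/250000 − 1/25·(0.974500))/(1+1/25) = 2327/2500 ≈ 0.930800
step 3 [3y] bond c/1=31/400: DF=(2248829/2000000 − 31/400·(0.974500+0.930800))/(1+31/400) = 1813/2000 ≈ 0.906500
step 4 [4y] bond c/1=3/200: DF=(1851063/2000000 − 3/200·(0.974500+0.930800+0.906500))/(1+3/200) = 8703/10000 ≈ 0.870300
step 5 [5y] zero: DF = P = 4309/5000 ≈ 0.861800
step 6 [6y] zero: DF = P = 8449/10000 ≈ 0.844900
step 7 [7y] swap r/1=1889/61999: DF=(1 − 1889/61999·(0.974500+0.930800+0.906500+0.870300+0.861800+0.844900))/(1+1889/61999) = 8111/10000 ≈ 0.811100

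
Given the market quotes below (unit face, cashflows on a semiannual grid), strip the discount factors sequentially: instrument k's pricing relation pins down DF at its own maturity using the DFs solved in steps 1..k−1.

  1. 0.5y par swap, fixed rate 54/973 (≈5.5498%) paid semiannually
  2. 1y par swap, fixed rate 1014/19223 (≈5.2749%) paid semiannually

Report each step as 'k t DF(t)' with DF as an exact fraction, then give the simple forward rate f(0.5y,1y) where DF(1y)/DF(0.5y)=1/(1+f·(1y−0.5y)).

step 1 [0.5y] swap r/2=27/973: DF=(1 − 27/973·(0))/(1+27/973) = 973/1000 ≈ 0.973000
step 2 [1y] swap r/2=507/19223: DF=(1 − 507/19223·(0.973000))/(1+507/19223) = 9493/10000 ≈ 0.949300

1 1/2 973/1000
2 1 9493/10000
f(0.5y,1y) = ((973/1000)/(9493/10000) − 1)/(1/2) = 474/9493 ≈ 4.9932%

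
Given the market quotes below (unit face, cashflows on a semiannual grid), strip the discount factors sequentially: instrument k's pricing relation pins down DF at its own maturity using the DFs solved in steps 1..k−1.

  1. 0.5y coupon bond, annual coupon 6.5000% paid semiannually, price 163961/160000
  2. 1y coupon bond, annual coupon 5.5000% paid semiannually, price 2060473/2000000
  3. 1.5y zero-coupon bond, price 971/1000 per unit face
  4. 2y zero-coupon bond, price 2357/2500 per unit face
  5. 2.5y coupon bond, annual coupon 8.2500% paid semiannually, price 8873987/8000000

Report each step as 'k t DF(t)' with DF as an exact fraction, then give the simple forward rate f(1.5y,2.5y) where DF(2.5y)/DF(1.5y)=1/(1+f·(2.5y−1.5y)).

1 1/2 397/400
2 1 9761/10000
3 3/2 971/1000
4 2 2357/2500
5 5/2 1823/2000
f(1.5y,2.5y) = ((971/1000)/(1823/2000) − 1)/(1) = 119/1823 ≈ 6.5277%

step 1 [0.5y] bond c/2=13/400: DF=(163961/160000 − 13/400·(0))/(1+13/400) = 397/400 ≈ 0.992500
step 2 [1y] bond c/2=11/400: DF=(2060473/2000000 − 11/400·(0.992500))/(1+11/400) = 9761/10000 ≈ 0.976100
step 3 [1.5y] zero: DF = P = 971/1000 ≈ 0.971000
step 4 [2y] zero: DF = P = 2357/2500 ≈ 0.942800
step 5 [2.5y] bond c/2=33/800: DF=(8873987/8000000 − 33/800·(0.992500+0.976100+0.971000+0.942800))/(1+33/800) = 1823/2000 ≈ 0.911500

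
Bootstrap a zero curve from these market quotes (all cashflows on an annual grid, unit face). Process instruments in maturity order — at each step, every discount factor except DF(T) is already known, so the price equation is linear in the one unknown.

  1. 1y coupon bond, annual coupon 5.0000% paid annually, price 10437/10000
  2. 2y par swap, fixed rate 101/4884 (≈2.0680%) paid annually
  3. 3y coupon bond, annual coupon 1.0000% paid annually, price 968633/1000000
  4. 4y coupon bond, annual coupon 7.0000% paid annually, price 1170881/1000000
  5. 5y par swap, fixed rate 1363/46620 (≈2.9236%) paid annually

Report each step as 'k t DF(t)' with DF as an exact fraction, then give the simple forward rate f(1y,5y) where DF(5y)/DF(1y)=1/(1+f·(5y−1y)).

1 1 497/500
2 2 2399/2500
3 3 9397/10000
4 4 181/200
5 5 8637/10000
f(1y,5y) = ((497/500)/(8637/10000) − 1)/(4) = 1303/34548 ≈ 3.7716%

step 1 [1y] bond c/1=1/20: DF=(10437/10000 − 1/20·(0))/(1+1/20) = 497/500 ≈ 0.994000
step 2 [2y] swap r/1=101/4884: DF=(1 − 101/4884·(0.994000))/(1+101/4884) = 2399/2500 ≈ 0.959600
step 3 [3y] bond c/1=1/100: DF=(968633/1000000 − 1/100·(0.994000+0.959600))/(1+1/100) = 9397/10000 ≈ 0.939700
step 4 [4y] bond c/1=7/100: DF=(1170881/1000000 − 7/100·(0.994000+0.959600+0.939700))/(1+7/100) = 181/200 ≈ 0.905000
step 5 [5y] swap r/1=1363/46620: DF=(1 − 1363/46620·(0.994000+0.959600+0.939700+0.905000))/(1+1363/46620) = 8637/10000 ≈ 0.863700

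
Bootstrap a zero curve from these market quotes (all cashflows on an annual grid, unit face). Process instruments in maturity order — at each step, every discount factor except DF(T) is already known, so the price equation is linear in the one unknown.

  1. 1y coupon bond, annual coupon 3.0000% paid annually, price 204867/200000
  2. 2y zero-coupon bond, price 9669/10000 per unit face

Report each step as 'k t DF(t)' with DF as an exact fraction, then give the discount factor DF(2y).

step 1 [1y] bond c/1=3/100: DF=(204867/200000 − 3/100·(0))/(1+3/100) = 1989/2000 ≈ 0.994500
step 2 [2y] zero: DF = P = 9669/10000 ≈ 0.966900

1 1 1989/2000
2 2 9669/10000
DF(2y) = 9669/10000 ≈ 0.966900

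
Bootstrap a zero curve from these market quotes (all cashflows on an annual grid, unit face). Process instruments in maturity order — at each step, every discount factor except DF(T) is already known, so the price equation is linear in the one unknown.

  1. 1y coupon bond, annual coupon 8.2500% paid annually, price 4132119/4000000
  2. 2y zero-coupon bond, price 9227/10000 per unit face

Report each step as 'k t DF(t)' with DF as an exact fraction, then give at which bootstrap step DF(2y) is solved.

1 1 9543/10000
2 2 9227/10000
DF(2y) is solved at step 2

step 1 [1y] bond c/1=33/400: DF=(4132119/4000000 − 33/400·(0))/(1+33/400) = 9543/10000 ≈ 0.954300
step 2 [2y] zero: DF = P = 9227/10000 ≈ 0.922700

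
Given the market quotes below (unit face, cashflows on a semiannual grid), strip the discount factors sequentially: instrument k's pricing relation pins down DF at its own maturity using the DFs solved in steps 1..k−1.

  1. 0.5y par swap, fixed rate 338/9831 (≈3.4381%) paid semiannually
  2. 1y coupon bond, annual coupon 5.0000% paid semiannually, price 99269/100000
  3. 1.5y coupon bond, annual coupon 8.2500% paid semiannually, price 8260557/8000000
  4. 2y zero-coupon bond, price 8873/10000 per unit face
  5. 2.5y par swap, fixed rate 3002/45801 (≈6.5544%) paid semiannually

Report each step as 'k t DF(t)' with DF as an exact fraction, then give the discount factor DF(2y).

step 1 [0.5y] swap r/2=169/9831: DF=(1 − 169/9831·(0))/(1+169/9831) = 9831/10000 ≈ 0.983100
step 2 [1y] bond c/2=1/40: DF=(99269/100000 − 1/40·(0.983100))/(1+1/40) = 1889/2000 ≈ 0.944500
step 3 [1.5y] bond c/2=33/800: DF=(8260557/8000000 − 33/800·(0.983100+0.944500))/(1+33/800) = 9153/10000 ≈ 0.915300
step 4 [2y] zero: DF = P = 8873/10000 ≈ 0.887300
step 5 [2.5y] swap r/2=1501/45801: DF=(1 − 1501/45801·(0.983100+0.944500+0.915300+0.887300))/(1+1501/45801) = 8499/10000 ≈ 0.849900

1 1/2 9831/10000
2 1 1889/2000
3 3/2 9153/10000
4 2 8873/10000
5 5/2 8499/10000
DF(2y) = 8873/10000 ≈ 0.887300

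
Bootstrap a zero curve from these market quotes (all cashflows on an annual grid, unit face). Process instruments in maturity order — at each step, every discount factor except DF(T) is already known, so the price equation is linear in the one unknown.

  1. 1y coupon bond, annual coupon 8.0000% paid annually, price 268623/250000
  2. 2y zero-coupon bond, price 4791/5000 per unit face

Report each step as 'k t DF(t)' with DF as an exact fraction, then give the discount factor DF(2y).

1 1 9949/10000
2 2 4791/5000
DF(2y) = 4791/5000 ≈ 0.958200

step 1 [1y] bond c/1=2/25: DF=(268623/250000 − 2/25·(0))/(1+2/25) = 9949/10000 ≈ 0.994900
step 2 [2y] zero: DF = P = 4791/5000 ≈ 0.958200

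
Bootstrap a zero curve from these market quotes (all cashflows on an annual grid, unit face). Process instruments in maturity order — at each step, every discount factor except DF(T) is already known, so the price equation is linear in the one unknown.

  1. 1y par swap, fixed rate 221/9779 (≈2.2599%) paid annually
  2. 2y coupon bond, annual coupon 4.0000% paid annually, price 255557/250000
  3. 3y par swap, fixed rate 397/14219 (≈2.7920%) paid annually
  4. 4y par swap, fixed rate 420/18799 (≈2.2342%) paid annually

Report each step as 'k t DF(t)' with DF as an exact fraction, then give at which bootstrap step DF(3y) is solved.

1 1 9779/10000
2 2 9453/10000
3 3 4603/5000
4 4 229/250
DF(3y) is solved at step 3

step 1 [1y] swap r/1=221/9779: DF=(1 − 221/9779·(0))/(1+221/9779) = 9779/10000 ≈ 0.977900
step 2 [2y] bond c/1=1/25: DF=(255557/250000 − 1/25·(0.977900))/(1+1/25) = 9453/10000 ≈ 0.945300
step 3 [3y] swap r/1=397/14219: DF=(1 − 397/14219·(0.977900+0.945300))/(1+397/14219) = 4603/5000 ≈ 0.920600
step 4 [4y] swap r/1=420/18799: DF=(1 − 420/18799·(0.977900+0.945300+0.920600))/(1+420/18799) = 229/250 ≈ 0.916000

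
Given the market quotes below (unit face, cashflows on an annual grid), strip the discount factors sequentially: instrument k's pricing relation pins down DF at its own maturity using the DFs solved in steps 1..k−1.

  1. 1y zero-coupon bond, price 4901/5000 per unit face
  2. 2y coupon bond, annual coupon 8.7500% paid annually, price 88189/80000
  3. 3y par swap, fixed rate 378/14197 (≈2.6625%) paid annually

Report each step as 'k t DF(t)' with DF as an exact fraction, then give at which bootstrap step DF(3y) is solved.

1 1 4901/5000
2 2 2337/2500
3 3 2311/2500
DF(3y) is solved at step 3

step 1 [1y] zero: DF = P = 4901/5000 ≈ 0.980200
step 2 [2y] bond c/1=7/80: DF=(88189/80000 − 7/80·(0.980200))/(1+7/80) = 2337/2500 ≈ 0.934800
step 3 [3y] swap r/1=378/14197: DF=(1 − 378/14197·(0.980200+0.934800))/(1+378/14197) = 2311/2500 ≈ 0.924400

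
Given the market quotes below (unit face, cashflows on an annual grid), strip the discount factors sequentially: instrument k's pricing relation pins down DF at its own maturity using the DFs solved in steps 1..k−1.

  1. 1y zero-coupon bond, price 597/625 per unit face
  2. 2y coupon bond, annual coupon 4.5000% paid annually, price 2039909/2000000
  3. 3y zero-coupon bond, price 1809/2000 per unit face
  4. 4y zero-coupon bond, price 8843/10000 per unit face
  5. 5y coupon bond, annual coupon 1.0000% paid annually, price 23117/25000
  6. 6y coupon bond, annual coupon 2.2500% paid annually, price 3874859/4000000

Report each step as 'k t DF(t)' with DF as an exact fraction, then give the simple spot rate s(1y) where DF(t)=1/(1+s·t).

1 1 597/625
2 2 9349/10000
3 3 1809/2000
4 4 8843/10000
5 5 8791/10000
6 6 8471/10000
s(1y) = (1/(597/625) − 1)/(1) = 28/597 ≈ 4.6901%

step 1 [1y] zero: DF = P = 597/625 ≈ 0.955200
step 2 [2y] bond c/1=9/200: DF=(2039909/2000000 − 9/200·(0.955200))/(1+9/200) = 9349/10000 ≈ 0.934900
step 3 [3y] zero: DF = P = 1809/2000 ≈ 0.904500
step 4 [4y] zero: DF = P = 8843/10000 ≈ 0.884300
step 5 [5y] bond c/1=1/100: DF=(23117/25000 − 1/100·(0.955200+0.934900+0.904500+0.884300))/(1+1/100) = 8791/10000 ≈ 0.879100
step 6 [6y] bond c/1=9/400: DF=(3874859/4000000 − 9/400·(0.955200+0.934900+0.904500+0.884300+0.879100))/(1+9/400) = 8471/10000 ≈ 0.847100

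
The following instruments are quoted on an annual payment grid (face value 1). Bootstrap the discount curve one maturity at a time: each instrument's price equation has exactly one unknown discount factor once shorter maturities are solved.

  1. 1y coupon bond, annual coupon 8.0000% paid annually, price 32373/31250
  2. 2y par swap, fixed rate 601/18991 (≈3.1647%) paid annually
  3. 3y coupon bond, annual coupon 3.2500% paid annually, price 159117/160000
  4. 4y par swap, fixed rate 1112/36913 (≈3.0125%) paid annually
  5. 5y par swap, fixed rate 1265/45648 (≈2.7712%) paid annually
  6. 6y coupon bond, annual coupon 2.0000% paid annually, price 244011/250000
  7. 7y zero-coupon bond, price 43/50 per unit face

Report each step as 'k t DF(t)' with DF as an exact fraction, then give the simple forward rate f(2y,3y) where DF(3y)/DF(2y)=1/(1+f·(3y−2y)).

1 1 1199/1250
2 2 9399/10000
3 3 4517/5000
4 4 1111/1250
5 5 1747/2000
6 6 4337/5000
7 7 43/50
f(2y,3y) = ((9399/10000)/(4517/5000) − 1)/(1) = 365/9034 ≈ 4.0403%

step 1 [1y] bond c/1=2/25: DF=(32373/31250 − 2/25·(0))/(1+2/25) = 1199/1250 ≈ 0.959200
step 2 [2y] swap r/1=601/18991: DF=(1 − 601/18991·(0.959200))/(1+601/18991) = 9399/10000 ≈ 0.939900
step 3 [3y] bond c/1=13/400: DF=(159117/160000 − 13/400·(0.959200+0.939900))/(1+13/400) = 4517/5000 ≈ 0.903400
step 4 [4y] swap r/1=1112/36913: DF=(1 − 1112/36913·(0.959200+0.939900+0.903400))/(1+1112/36913) = 1111/1250 ≈ 0.888800
step 5 [5y] swap r/1=1265/45648: DF=(1 − 1265/45648·(0.959200+0.939900+0.903400+0.888800))/(1+1265/45648) = 1747/2000 ≈ 0.873500
step 6 [6y] bond c/1=1/50: DF=(244011/250000 − 1/50·(0.959200+0.939900+0.903400+0.888800+0.873500))/(1+1/50) = 4337/5000 ≈ 0.867400
step 7 [7y] zero: DF = P = 43/50 ≈ 0.860000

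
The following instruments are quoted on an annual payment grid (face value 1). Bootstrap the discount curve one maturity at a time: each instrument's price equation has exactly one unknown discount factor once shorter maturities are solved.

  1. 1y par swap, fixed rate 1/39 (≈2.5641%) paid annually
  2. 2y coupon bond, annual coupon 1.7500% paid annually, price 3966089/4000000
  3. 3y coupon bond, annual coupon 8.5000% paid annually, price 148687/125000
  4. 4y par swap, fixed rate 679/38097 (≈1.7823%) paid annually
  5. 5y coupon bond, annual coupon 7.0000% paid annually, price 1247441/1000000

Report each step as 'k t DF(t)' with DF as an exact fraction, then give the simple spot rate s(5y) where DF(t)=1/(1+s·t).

step 1 [1y] swap r/1=1/39: DF=(1 − 1/39·(0))/(1+1/39) = 39/40 ≈ 0.975000
step 2 [2y] bond c/1=7/400: DF=(3966089/4000000 − 7/400·(0.975000))/(1+7/400) = 9577/10000 ≈ 0.957700
step 3 [3y] bond c/1=17/200: DF=(148687/125000 − 17/200·(0.975000+0.957700))/(1+17/200) = 9449/10000 ≈ 0.944900
step 4 [4y] swap r/1=679/38097: DF=(1 − 679/38097·(0.975000+0.957700+0.944900))/(1+679/38097) = 9321/10000 ≈ 0.932100
step 5 [5y] bond c/1=7/100: DF=(1247441/1000000 − 7/100·(0.975000+0.957700+0.944900+0.932100))/(1+7/100) = 4583/5000 ≈ 0.916600

1 1 39/40
2 2 9577/10000
3 3 9449/10000
4 4 9321/10000
5 5 4583/5000
s(5y) = (1/(4583/5000) − 1)/(5) = 417/22915 ≈ 1.8198%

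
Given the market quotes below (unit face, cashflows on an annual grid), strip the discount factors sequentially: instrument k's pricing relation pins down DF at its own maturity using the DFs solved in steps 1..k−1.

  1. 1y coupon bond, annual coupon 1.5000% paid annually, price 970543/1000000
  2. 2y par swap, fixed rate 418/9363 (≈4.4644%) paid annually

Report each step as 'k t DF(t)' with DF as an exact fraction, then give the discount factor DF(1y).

step 1 [1y] bond c/1=3/200: DF=(970543/1000000 − 3/200·(0))/(1+3/200) = 4781/5000 ≈ 0.956200
step 2 [2y] swap r/1=418/9363: DF=(1 − 418/9363·(0.956200))/(1+418/9363) = 2291/2500 ≈ 0.916400

1 1 4781/5000
2 2 2291/2500
DF(1y) = 4781/5000 ≈ 0.956200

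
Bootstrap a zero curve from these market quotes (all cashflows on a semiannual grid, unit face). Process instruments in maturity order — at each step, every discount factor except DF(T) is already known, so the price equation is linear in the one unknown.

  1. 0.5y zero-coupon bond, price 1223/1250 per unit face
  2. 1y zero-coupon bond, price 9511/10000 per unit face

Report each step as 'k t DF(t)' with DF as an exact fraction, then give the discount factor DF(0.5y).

1 1/2 1223/1250
2 1 9511/10000
DF(0.5y) = 1223/1250 ≈ 0.978400

step 1 [0.5y] zero: DF = P = 1223/1250 ≈ 0.978400
step 2 [1y] zero: DF = P = 9511/10000 ≈ 0.951100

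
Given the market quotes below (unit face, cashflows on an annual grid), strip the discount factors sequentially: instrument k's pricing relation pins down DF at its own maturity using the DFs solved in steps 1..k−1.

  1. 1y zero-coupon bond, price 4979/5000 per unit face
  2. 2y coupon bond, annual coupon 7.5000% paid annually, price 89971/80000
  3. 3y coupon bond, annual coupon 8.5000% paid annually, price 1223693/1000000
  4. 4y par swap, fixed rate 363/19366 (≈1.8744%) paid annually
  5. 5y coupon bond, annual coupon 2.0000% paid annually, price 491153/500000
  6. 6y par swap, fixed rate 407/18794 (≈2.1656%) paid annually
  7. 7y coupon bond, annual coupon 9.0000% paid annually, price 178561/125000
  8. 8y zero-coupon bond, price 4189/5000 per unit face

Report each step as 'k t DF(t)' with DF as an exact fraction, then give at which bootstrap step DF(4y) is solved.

1 1 4979/5000
2 2 9767/10000
3 3 9733/10000
4 4 4637/5000
5 5 8871/10000
6 6 8779/10000
7 7 169/200
8 8 4189/5000
DF(4y) is solved at step 4

step 1 [1y] zero: DF = P = 4979/5000 ≈ 0.995800
step 2 [2y] bond c/1=3/40: DF=(89971/80000 − 3/40·(0.995800))/(1+3/40) = 9767/10000 ≈ 0.976700
step 3 [3y] bond c/1=17/200: DF=(1223693/1000000 − 17/200·(0.995800+0.976700))/(1+17/200) = 9733/10000 ≈ 0.973300
step 4 [4y] swap r/1=363/19366: DF=(1 − 363/19366·(0.995800+0.976700+0.973300))/(1+363/19366) = 4637/5000 ≈ 0.927400
step 5 [5y] bond c/1=1/50: DF=(491153/500000 − 1/50·(0.995800+0.976700+0.973300+0.927400))/(1+1/50) = 8871/10000 ≈ 0.887100
step 6 [6y] swap r/1=407/18794: DF=(1 − 407/18794·(0.995800+0.976700+0.973300+0.927400+0.887100))/(1+407/18794) = 8779/10000 ≈ 0.877900
step 7 [7y] bond c/1=9/100: DF=(178561/125000 − 9/100·(0.995800+0.976700+0.973300+0.927400+0.887100+0.877900))/(1+9/100) = 169/200 ≈ 0.845000
step 8 [8y] zero: DF = P = 4189/5000 ≈ 0.837800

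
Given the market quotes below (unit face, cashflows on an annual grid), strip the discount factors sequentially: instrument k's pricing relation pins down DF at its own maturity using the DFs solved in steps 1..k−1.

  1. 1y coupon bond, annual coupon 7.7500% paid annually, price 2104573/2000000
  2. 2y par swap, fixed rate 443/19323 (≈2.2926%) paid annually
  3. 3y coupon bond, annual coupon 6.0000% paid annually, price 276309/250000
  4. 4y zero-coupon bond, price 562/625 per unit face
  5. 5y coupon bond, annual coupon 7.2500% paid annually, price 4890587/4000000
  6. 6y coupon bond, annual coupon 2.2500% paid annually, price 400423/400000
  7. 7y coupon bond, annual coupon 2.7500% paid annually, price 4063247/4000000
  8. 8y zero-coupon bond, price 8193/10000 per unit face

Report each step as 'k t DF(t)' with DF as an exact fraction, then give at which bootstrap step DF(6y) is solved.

1 1 4883/5000
2 2 9557/10000
3 3 9333/10000
4 4 562/625
5 5 1771/2000
6 6 8767/10000
7 7 8407/10000
8 8 8193/10000
DF(6y) is solved at step 6

step 1 [1y] bond c/1=31/400: DF=(2104573/2000000 − 31/400·(0))/(1+31/400) = 4883/5000 ≈ 0.976600
step 2 [2y] swap r/1=443/19323: DF=(1 − 443/19323·(0.976600))/(1+443/19323) = 9557/10000 ≈ 0.955700
step 3 [3y] bond c/1=3/50: DF=(276309/250000 − 3/50·(0.976600+0.955700))/(1+3/50) = 9333/10000 ≈ 0.933300
step 4 [4y] zero: DF = P = 562/625 ≈ 0.899200
step 5 [5y] bond c/1=29/400: DF=(4890587/4000000 − 29/400·(0.976600+0.955700+0.933300+0.899200))/(1+29/400) = 1771/2000 ≈ 0.885500
step 6 [6y] bond c/1=9/400: DF=(400423/400000 − 9/400·(0.976600+0.955700+0.933300+0.899200+0.885500))/(1+9/400) = 8767/10000 ≈ 0.876700
step 7 [7y] bond c/1=11/400: DF=(4063247/4000000 − 11/400·(0.976600+0.955700+0.933300+0.899200+0.885500+0.876700))/(1+11/400) = 8407/10000 ≈ 0.840700
step 8 [8y] zero: DF = P = 8193/10000 ≈ 0.819300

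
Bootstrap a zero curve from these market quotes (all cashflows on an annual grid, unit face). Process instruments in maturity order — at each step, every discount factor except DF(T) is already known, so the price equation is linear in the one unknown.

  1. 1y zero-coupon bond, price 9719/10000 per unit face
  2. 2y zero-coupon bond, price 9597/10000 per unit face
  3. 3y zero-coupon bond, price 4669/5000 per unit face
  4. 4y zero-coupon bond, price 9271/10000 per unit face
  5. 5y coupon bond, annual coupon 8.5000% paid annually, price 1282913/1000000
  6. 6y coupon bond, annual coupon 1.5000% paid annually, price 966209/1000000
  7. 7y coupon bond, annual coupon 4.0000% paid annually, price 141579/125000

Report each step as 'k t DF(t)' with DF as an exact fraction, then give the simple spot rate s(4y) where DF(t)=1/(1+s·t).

1 1 9719/10000
2 2 9597/10000
3 3 4669/5000
4 4 9271/10000
5 5 8853/10000
6 6 2207/2500
7 7 547/625
s(4y) = (1/(9271/10000) − 1)/(4) = 729/37084 ≈ 1.9658%

step 1 [1y] zero: DF = P = 9719/10000 ≈ 0.971900
step 2 [2y] zero: DF = P = 9597/10000 ≈ 0.959700
step 3 [3y] zero: DF = P = 4669/5000 ≈ 0.933800
step 4 [4y] zero: DF = P = 9271/10000 ≈ 0.927100
step 5 [5y] bond c/1=17/200: DF=(1282913/1000000 − 17/200·(0.971900+0.959700+0.933800+0.927100))/(1+17/200) = 8853/10000 ≈ 0.885300
step 6 [6y] bond c/1=3/200: DF=(966209/1000000 − 3/200·(0.971900+0.959700+0.933800+0.927100+0.885300))/(1+3/200) = 2207/2500 ≈ 0.882800
step 7 [7y] bond c/1=1/25: DF=(141579/125000 − 1/25·(0.971900+0.959700+0.933800+0.927100+0.885300+0.882800))/(1+1/25) = 547/625 ≈ 0.875200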